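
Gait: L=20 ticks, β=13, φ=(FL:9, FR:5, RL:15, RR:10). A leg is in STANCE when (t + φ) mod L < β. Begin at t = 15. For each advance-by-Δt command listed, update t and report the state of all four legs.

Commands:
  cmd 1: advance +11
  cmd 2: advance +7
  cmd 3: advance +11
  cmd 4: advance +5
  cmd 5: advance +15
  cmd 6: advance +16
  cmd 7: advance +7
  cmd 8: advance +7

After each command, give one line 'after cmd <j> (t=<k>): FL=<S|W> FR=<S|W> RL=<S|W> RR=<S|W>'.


start t=15: FL=S FR=S RL=S RR=S
cmd 1: advance +11 → t=26, phase=(15,11,1,16) → FL=W FR=S RL=S RR=W
cmd 2: advance +7 → t=33, phase=(2,18,8,3) → FL=S FR=W RL=S RR=S
cmd 3: advance +11 → t=44, phase=(13,9,19,14) → FL=W FR=S RL=W RR=W
cmd 4: advance +5 → t=49, phase=(18,14,4,19) → FL=W FR=W RL=S RR=W
cmd 5: advance +15 → t=64, phase=(13,9,19,14) → FL=W FR=S RL=W RR=W
cmd 6: advance +16 → t=80, phase=(9,5,15,10) → FL=S FR=S RL=W RR=S
cmd 7: advance +7 → t=87, phase=(16,12,2,17) → FL=W FR=S RL=S RR=W
cmd 8: advance +7 → t=94, phase=(3,19,9,4) → FL=S FR=W RL=S RR=S

after cmd 1 (t=26): FL=W FR=S RL=S RR=W
after cmd 2 (t=33): FL=S FR=W RL=S RR=S
after cmd 3 (t=44): FL=W FR=S RL=W RR=W
after cmd 4 (t=49): FL=W FR=W RL=S RR=W
after cmd 5 (t=64): FL=W FR=S RL=W RR=W
after cmd 6 (t=80): FL=S FR=S RL=W RR=S
after cmd 7 (t=87): FL=W FR=S RL=S RR=W
after cmd 8 (t=94): FL=S FR=W RL=S RR=S


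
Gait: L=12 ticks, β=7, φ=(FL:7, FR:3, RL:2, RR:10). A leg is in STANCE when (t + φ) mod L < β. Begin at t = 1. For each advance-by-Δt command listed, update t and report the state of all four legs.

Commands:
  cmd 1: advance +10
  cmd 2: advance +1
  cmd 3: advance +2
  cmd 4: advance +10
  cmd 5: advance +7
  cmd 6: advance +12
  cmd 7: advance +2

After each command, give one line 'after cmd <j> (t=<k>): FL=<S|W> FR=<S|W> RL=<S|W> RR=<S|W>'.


after cmd 1 (t=11): FL=S FR=S RL=S RR=W
after cmd 2 (t=12): FL=W FR=S RL=S RR=W
after cmd 3 (t=14): FL=W FR=S RL=S RR=S
after cmd 4 (t=24): FL=W FR=S RL=S RR=W
after cmd 5 (t=31): FL=S FR=W RL=W RR=S
after cmd 6 (t=43): FL=S FR=W RL=W RR=S
after cmd 7 (t=45): FL=S FR=S RL=W RR=W

start t=1: FL=W FR=S RL=S RR=W
cmd 1: advance +10 → t=11, phase=(6,2,1,9) → FL=S FR=S RL=S RR=W
cmd 2: advance +1 → t=12, phase=(7,3,2,10) → FL=W FR=S RL=S RR=W
cmd 3: advance +2 → t=14, phase=(9,5,4,0) → FL=W FR=S RL=S RR=S
cmd 4: advance +10 → t=24, phase=(7,3,2,10) → FL=W FR=S RL=S RR=W
cmd 5: advance +7 → t=31, phase=(2,10,9,5) → FL=S FR=W RL=W RR=S
cmd 6: advance +12 → t=43, phase=(2,10,9,5) → FL=S FR=W RL=W RR=S
cmd 7: advance +2 → t=45, phase=(4,0,11,7) → FL=S FR=S RL=W RR=W


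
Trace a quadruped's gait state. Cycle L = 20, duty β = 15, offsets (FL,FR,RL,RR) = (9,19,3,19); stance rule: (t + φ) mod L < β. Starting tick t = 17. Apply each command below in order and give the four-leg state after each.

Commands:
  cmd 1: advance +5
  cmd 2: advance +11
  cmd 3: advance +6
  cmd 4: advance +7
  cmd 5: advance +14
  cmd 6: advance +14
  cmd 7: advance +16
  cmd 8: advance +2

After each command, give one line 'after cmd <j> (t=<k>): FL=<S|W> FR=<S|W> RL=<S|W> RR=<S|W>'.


after cmd 1 (t=22): FL=S FR=S RL=S RR=S
after cmd 2 (t=33): FL=S FR=S RL=W RR=S
after cmd 3 (t=39): FL=S FR=W RL=S RR=W
after cmd 4 (t=46): FL=W FR=S RL=S RR=S
after cmd 5 (t=60): FL=S FR=W RL=S RR=W
after cmd 6 (t=74): FL=S FR=S RL=W RR=S
after cmd 7 (t=90): FL=W FR=S RL=S RR=S
after cmd 8 (t=92): FL=S FR=S RL=W RR=S

start t=17: FL=S FR=W RL=S RR=W
cmd 1: advance +5 → t=22, phase=(11,1,5,1) → FL=S FR=S RL=S RR=S
cmd 2: advance +11 → t=33, phase=(2,12,16,12) → FL=S FR=S RL=W RR=S
cmd 3: advance +6 → t=39, phase=(8,18,2,18) → FL=S FR=W RL=S RR=W
cmd 4: advance +7 → t=46, phase=(15,5,9,5) → FL=W FR=S RL=S RR=S
cmd 5: advance +14 → t=60, phase=(9,19,3,19) → FL=S FR=W RL=S RR=W
cmd 6: advance +14 → t=74, phase=(3,13,17,13) → FL=S FR=S RL=W RR=S
cmd 7: advance +16 → t=90, phase=(19,9,13,9) → FL=W FR=S RL=S RR=S
cmd 8: advance +2 → t=92, phase=(1,11,15,11) → FL=S FR=S RL=W RR=S


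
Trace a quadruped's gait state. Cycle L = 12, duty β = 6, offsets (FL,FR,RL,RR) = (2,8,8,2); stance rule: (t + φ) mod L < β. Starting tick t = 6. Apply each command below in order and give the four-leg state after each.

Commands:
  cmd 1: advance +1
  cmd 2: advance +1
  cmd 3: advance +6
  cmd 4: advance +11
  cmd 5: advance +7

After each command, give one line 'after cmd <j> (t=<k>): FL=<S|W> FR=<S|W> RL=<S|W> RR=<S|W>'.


after cmd 1 (t=7): FL=W FR=S RL=S RR=W
after cmd 2 (t=8): FL=W FR=S RL=S RR=W
after cmd 3 (t=14): FL=S FR=W RL=W RR=S
after cmd 4 (t=25): FL=S FR=W RL=W RR=S
after cmd 5 (t=32): FL=W FR=S RL=S RR=W

start t=6: FL=W FR=S RL=S RR=W
cmd 1: advance +1 → t=7, phase=(9,3,3,9) → FL=W FR=S RL=S RR=W
cmd 2: advance +1 → t=8, phase=(10,4,4,10) → FL=W FR=S RL=S RR=W
cmd 3: advance +6 → t=14, phase=(4,10,10,4) → FL=S FR=W RL=W RR=S
cmd 4: advance +11 → t=25, phase=(3,9,9,3) → FL=S FR=W RL=W RR=S
cmd 5: advance +7 → t=32, phase=(10,4,4,10) → FL=W FR=S RL=S RR=W


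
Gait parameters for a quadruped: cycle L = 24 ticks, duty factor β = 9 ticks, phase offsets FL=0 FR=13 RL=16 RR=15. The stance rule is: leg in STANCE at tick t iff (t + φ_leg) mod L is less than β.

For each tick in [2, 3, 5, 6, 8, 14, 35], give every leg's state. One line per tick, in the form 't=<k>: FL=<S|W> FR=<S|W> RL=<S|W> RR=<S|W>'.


t=2: FL=S FR=W RL=W RR=W
t=3: FL=S FR=W RL=W RR=W
t=5: FL=S FR=W RL=W RR=W
t=6: FL=S FR=W RL=W RR=W
t=8: FL=S FR=W RL=S RR=W
t=14: FL=W FR=S RL=S RR=S
t=35: FL=W FR=S RL=S RR=S

t=2: phase=(2,15,18,17) vs β=9 → FL=S FR=W RL=W RR=W
t=3: phase=(3,16,19,18) vs β=9 → FL=S FR=W RL=W RR=W
t=5: phase=(5,18,21,20) vs β=9 → FL=S FR=W RL=W RR=W
t=6: phase=(6,19,22,21) vs β=9 → FL=S FR=W RL=W RR=W
t=8: phase=(8,21,0,23) vs β=9 → FL=S FR=W RL=S RR=W
t=14: phase=(14,3,6,5) vs β=9 → FL=W FR=S RL=S RR=S
t=35: phase=(11,0,3,2) vs β=9 → FL=W FR=S RL=S RR=S


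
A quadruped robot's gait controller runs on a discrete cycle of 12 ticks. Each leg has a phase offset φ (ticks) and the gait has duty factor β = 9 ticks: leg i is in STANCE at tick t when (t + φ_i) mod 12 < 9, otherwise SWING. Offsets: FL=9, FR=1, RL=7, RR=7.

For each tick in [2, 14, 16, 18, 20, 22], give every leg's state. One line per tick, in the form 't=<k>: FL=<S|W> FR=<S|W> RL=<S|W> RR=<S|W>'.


t=2: FL=W FR=S RL=W RR=W
t=14: FL=W FR=S RL=W RR=W
t=16: FL=S FR=S RL=W RR=W
t=18: FL=S FR=S RL=S RR=S
t=20: FL=S FR=W RL=S RR=S
t=22: FL=S FR=W RL=S RR=S

t=2: phase=(11,3,9,9) vs β=9 → FL=W FR=S RL=W RR=W
t=14: phase=(11,3,9,9) vs β=9 → FL=W FR=S RL=W RR=W
t=16: phase=(1,5,11,11) vs β=9 → FL=S FR=S RL=W RR=W
t=18: phase=(3,7,1,1) vs β=9 → FL=S FR=S RL=S RR=S
t=20: phase=(5,9,3,3) vs β=9 → FL=S FR=W RL=S RR=S
t=22: phase=(7,11,5,5) vs β=9 → FL=S FR=W RL=S RR=S


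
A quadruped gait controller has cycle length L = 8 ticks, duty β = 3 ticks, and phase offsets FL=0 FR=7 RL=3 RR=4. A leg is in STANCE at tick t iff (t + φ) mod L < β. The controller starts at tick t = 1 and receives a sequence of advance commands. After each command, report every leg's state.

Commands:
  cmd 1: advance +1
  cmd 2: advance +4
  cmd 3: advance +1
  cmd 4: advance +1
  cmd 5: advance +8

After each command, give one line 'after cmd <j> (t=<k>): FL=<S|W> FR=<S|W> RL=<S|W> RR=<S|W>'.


start t=1: FL=S FR=S RL=W RR=W
cmd 1: advance +1 → t=2, phase=(2,1,5,6) → FL=S FR=S RL=W RR=W
cmd 2: advance +4 → t=6, phase=(6,5,1,2) → FL=W FR=W RL=S RR=S
cmd 3: advance +1 → t=7, phase=(7,6,2,3) → FL=W FR=W RL=S RR=W
cmd 4: advance +1 → t=8, phase=(0,7,3,4) → FL=S FR=W RL=W RR=W
cmd 5: advance +8 → t=16, phase=(0,7,3,4) → FL=S FR=W RL=W RR=W

after cmd 1 (t=2): FL=S FR=S RL=W RR=W
after cmd 2 (t=6): FL=W FR=W RL=S RR=S
after cmd 3 (t=7): FL=W FR=W RL=S RR=W
after cmd 4 (t=8): FL=S FR=W RL=W RR=W
after cmd 5 (t=16): FL=S FR=W RL=W RR=W


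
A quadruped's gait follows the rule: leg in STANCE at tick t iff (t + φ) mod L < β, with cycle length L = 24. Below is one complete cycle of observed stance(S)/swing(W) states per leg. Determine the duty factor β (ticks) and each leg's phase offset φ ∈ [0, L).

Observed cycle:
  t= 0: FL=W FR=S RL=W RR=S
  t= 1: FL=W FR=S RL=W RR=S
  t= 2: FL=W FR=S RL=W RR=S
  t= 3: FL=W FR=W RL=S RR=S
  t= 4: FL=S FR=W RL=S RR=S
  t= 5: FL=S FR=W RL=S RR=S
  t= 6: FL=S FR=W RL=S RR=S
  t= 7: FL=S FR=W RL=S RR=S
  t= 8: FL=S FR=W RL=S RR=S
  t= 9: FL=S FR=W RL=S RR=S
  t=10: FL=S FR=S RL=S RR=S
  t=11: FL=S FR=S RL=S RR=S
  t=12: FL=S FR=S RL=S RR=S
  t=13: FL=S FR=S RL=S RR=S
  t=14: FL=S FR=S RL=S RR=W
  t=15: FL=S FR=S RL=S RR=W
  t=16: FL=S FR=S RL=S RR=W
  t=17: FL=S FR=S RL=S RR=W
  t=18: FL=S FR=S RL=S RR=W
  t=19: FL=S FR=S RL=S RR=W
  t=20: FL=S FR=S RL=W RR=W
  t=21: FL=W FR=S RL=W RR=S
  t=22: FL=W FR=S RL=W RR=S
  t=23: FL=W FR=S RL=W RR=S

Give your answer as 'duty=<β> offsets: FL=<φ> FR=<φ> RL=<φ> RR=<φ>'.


duty=17 offsets: FL=20 FR=14 RL=21 RR=3

duty β = stance ticks per leg = 17
FL: stance ticks = 17; W→S at t=4 → φ=20
FR: stance ticks = 17; W→S at t=10 → φ=14
RL: stance ticks = 17; W→S at t=3 → φ=21
RR: stance ticks = 17; W→S at t=21 → φ=3


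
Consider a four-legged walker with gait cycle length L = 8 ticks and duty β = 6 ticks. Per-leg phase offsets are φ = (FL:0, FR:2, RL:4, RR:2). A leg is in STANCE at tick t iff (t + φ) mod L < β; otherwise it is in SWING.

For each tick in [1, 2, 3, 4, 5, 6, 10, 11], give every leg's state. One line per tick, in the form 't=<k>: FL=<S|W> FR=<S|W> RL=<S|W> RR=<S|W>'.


t=1: FL=S FR=S RL=S RR=S
t=2: FL=S FR=S RL=W RR=S
t=3: FL=S FR=S RL=W RR=S
t=4: FL=S FR=W RL=S RR=W
t=5: FL=S FR=W RL=S RR=W
t=6: FL=W FR=S RL=S RR=S
t=10: FL=S FR=S RL=W RR=S
t=11: FL=S FR=S RL=W RR=S

t=1: phase=(1,3,5,3) vs β=6 → FL=S FR=S RL=S RR=S
t=2: phase=(2,4,6,4) vs β=6 → FL=S FR=S RL=W RR=S
t=3: phase=(3,5,7,5) vs β=6 → FL=S FR=S RL=W RR=S
t=4: phase=(4,6,0,6) vs β=6 → FL=S FR=W RL=S RR=W
t=5: phase=(5,7,1,7) vs β=6 → FL=S FR=W RL=S RR=W
t=6: phase=(6,0,2,0) vs β=6 → FL=W FR=S RL=S RR=S
t=10: phase=(2,4,6,4) vs β=6 → FL=S FR=S RL=W RR=S
t=11: phase=(3,5,7,5) vs β=6 → FL=S FR=S RL=W RR=S


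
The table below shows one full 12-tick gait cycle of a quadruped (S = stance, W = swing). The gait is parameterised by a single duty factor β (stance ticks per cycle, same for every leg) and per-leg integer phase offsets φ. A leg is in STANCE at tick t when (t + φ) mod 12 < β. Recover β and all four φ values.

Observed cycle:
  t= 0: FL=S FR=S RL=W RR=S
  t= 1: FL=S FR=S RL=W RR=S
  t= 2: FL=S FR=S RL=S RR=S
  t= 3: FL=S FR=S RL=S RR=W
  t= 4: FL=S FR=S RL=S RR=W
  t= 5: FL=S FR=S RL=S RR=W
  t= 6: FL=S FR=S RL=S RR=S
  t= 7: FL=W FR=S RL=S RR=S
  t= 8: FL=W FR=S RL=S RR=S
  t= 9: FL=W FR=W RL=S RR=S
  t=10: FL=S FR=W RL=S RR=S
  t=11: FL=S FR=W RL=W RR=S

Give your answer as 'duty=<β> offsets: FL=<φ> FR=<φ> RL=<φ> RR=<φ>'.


duty β = stance ticks per leg = 9
FL: stance ticks = 9; W→S at t=10 → φ=2
FR: stance ticks = 9; W→S at t=0 → φ=0
RL: stance ticks = 9; W→S at t=2 → φ=10
RR: stance ticks = 9; W→S at t=6 → φ=6

duty=9 offsets: FL=2 FR=0 RL=10 RR=6


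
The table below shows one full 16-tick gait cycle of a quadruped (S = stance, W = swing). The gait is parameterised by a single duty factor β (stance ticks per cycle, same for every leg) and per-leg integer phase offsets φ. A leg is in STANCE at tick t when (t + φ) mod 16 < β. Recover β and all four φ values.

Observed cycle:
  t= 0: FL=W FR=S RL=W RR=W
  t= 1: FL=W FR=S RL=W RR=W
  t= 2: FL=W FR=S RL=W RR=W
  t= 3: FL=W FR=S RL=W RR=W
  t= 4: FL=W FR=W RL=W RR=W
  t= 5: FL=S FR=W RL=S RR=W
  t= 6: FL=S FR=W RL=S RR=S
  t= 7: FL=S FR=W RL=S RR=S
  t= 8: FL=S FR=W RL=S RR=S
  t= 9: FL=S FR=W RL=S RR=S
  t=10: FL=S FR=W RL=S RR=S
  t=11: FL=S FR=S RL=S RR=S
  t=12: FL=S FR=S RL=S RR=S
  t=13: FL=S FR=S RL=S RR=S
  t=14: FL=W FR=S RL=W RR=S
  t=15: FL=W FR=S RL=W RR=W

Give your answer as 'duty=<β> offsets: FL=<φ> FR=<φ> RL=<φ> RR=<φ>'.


duty β = stance ticks per leg = 9
FL: stance ticks = 9; W→S at t=5 → φ=11
FR: stance ticks = 9; W→S at t=11 → φ=5
RL: stance ticks = 9; W→S at t=5 → φ=11
RR: stance ticks = 9; W→S at t=6 → φ=10

duty=9 offsets: FL=11 FR=5 RL=11 RR=10


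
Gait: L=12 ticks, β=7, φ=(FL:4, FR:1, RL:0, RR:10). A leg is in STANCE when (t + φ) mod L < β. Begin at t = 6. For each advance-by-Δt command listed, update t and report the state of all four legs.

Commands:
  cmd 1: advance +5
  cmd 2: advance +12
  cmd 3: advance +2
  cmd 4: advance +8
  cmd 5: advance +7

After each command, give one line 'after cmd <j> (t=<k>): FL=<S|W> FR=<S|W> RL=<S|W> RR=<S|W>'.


after cmd 1 (t=11): FL=S FR=S RL=W RR=W
after cmd 2 (t=23): FL=S FR=S RL=W RR=W
after cmd 3 (t=25): FL=S FR=S RL=S RR=W
after cmd 4 (t=33): FL=S FR=W RL=W RR=W
after cmd 5 (t=40): FL=W FR=S RL=S RR=S

start t=6: FL=W FR=W RL=S RR=S
cmd 1: advance +5 → t=11, phase=(3,0,11,9) → FL=S FR=S RL=W RR=W
cmd 2: advance +12 → t=23, phase=(3,0,11,9) → FL=S FR=S RL=W RR=W
cmd 3: advance +2 → t=25, phase=(5,2,1,11) → FL=S FR=S RL=S RR=W
cmd 4: advance +8 → t=33, phase=(1,10,9,7) → FL=S FR=W RL=W RR=W
cmd 5: advance +7 → t=40, phase=(8,5,4,2) → FL=W FR=S RL=S RR=S


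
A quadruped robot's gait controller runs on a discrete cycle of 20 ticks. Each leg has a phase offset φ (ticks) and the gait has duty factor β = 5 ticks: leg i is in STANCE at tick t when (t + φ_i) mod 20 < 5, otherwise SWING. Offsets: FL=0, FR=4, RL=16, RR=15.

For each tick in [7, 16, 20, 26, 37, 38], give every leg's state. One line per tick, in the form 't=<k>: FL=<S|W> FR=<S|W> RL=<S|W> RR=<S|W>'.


t=7: phase=(7,11,3,2) vs β=5 → FL=W FR=W RL=S RR=S
t=16: phase=(16,0,12,11) vs β=5 → FL=W FR=S RL=W RR=W
t=20: phase=(0,4,16,15) vs β=5 → FL=S FR=S RL=W RR=W
t=26: phase=(6,10,2,1) vs β=5 → FL=W FR=W RL=S RR=S
t=37: phase=(17,1,13,12) vs β=5 → FL=W FR=S RL=W RR=W
t=38: phase=(18,2,14,13) vs β=5 → FL=W FR=S RL=W RR=W

t=7: FL=W FR=W RL=S RR=S
t=16: FL=W FR=S RL=W RR=W
t=20: FL=S FR=S RL=W RR=W
t=26: FL=W FR=W RL=S RR=S
t=37: FL=W FR=S RL=W RR=W
t=38: FL=W FR=S RL=W RR=W


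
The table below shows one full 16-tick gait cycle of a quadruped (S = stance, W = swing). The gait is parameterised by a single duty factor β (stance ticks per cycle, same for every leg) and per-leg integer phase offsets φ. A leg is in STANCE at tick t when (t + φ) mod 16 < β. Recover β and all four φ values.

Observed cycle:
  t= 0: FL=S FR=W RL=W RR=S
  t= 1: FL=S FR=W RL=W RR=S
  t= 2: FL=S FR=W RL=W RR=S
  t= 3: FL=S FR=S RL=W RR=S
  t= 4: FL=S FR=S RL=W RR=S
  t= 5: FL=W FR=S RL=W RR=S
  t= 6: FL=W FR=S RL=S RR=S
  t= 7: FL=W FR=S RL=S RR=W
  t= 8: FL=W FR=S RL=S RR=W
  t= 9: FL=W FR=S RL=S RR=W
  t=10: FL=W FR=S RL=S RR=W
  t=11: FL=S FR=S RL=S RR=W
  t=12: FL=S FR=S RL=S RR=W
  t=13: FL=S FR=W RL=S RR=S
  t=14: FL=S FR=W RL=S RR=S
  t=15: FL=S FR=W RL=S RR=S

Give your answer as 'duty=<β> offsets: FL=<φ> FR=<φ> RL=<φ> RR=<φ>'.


duty=10 offsets: FL=5 FR=13 RL=10 RR=3

duty β = stance ticks per leg = 10
FL: stance ticks = 10; W→S at t=11 → φ=5
FR: stance ticks = 10; W→S at t=3 → φ=13
RL: stance ticks = 10; W→S at t=6 → φ=10
RR: stance ticks = 10; W→S at t=13 → φ=3


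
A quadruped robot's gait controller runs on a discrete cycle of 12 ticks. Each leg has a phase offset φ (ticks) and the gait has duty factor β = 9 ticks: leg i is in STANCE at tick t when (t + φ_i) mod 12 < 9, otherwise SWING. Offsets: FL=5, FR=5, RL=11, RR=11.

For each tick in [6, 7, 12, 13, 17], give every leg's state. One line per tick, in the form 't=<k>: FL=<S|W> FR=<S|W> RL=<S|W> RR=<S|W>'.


t=6: phase=(11,11,5,5) vs β=9 → FL=W FR=W RL=S RR=S
t=7: phase=(0,0,6,6) vs β=9 → FL=S FR=S RL=S RR=S
t=12: phase=(5,5,11,11) vs β=9 → FL=S FR=S RL=W RR=W
t=13: phase=(6,6,0,0) vs β=9 → FL=S FR=S RL=S RR=S
t=17: phase=(10,10,4,4) vs β=9 → FL=W FR=W RL=S RR=S

t=6: FL=W FR=W RL=S RR=S
t=7: FL=S FR=S RL=S RR=S
t=12: FL=S FR=S RL=W RR=W
t=13: FL=S FR=S RL=S RR=S
t=17: FL=W FR=W RL=S RR=S


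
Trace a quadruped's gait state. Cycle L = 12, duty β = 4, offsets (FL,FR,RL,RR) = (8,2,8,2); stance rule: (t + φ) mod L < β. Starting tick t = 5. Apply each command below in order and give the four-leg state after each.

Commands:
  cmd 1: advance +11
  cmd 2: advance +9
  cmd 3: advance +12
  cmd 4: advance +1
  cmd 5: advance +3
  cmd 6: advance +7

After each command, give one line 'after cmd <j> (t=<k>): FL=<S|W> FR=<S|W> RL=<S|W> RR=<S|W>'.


after cmd 1 (t=16): FL=S FR=W RL=S RR=W
after cmd 2 (t=25): FL=W FR=S RL=W RR=S
after cmd 3 (t=37): FL=W FR=S RL=W RR=S
after cmd 4 (t=38): FL=W FR=W RL=W RR=W
after cmd 5 (t=41): FL=S FR=W RL=S RR=W
after cmd 6 (t=48): FL=W FR=S RL=W RR=S

start t=5: FL=S FR=W RL=S RR=W
cmd 1: advance +11 → t=16, phase=(0,6,0,6) → FL=S FR=W RL=S RR=W
cmd 2: advance +9 → t=25, phase=(9,3,9,3) → FL=W FR=S RL=W RR=S
cmd 3: advance +12 → t=37, phase=(9,3,9,3) → FL=W FR=S RL=W RR=S
cmd 4: advance +1 → t=38, phase=(10,4,10,4) → FL=W FR=W RL=W RR=W
cmd 5: advance +3 → t=41, phase=(1,7,1,7) → FL=S FR=W RL=S RR=W
cmd 6: advance +7 → t=48, phase=(8,2,8,2) → FL=W FR=S RL=W RR=S


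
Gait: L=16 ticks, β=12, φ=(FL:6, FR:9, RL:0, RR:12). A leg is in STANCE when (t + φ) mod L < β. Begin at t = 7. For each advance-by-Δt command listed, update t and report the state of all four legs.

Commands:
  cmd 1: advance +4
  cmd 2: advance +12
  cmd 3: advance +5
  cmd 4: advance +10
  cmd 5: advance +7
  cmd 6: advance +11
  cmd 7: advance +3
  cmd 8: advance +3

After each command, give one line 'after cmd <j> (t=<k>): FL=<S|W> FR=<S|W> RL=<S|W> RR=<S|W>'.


after cmd 1 (t=11): FL=S FR=S RL=S RR=S
after cmd 2 (t=23): FL=W FR=S RL=S RR=S
after cmd 3 (t=28): FL=S FR=S RL=W RR=S
after cmd 4 (t=38): FL=W FR=W RL=S RR=S
after cmd 5 (t=45): FL=S FR=S RL=W RR=S
after cmd 6 (t=56): FL=W FR=S RL=S RR=S
after cmd 7 (t=59): FL=S FR=S RL=S RR=S
after cmd 8 (t=62): FL=S FR=S RL=W RR=S

start t=7: FL=W FR=S RL=S RR=S
cmd 1: advance +4 → t=11, phase=(1,4,11,7) → FL=S FR=S RL=S RR=S
cmd 2: advance +12 → t=23, phase=(13,0,7,3) → FL=W FR=S RL=S RR=S
cmd 3: advance +5 → t=28, phase=(2,5,12,8) → FL=S FR=S RL=W RR=S
cmd 4: advance +10 → t=38, phase=(12,15,6,2) → FL=W FR=W RL=S RR=S
cmd 5: advance +7 → t=45, phase=(3,6,13,9) → FL=S FR=S RL=W RR=S
cmd 6: advance +11 → t=56, phase=(14,1,8,4) → FL=W FR=S RL=S RR=S
cmd 7: advance +3 → t=59, phase=(1,4,11,7) → FL=S FR=S RL=S RR=S
cmd 8: advance +3 → t=62, phase=(4,7,14,10) → FL=S FR=S RL=W RR=S


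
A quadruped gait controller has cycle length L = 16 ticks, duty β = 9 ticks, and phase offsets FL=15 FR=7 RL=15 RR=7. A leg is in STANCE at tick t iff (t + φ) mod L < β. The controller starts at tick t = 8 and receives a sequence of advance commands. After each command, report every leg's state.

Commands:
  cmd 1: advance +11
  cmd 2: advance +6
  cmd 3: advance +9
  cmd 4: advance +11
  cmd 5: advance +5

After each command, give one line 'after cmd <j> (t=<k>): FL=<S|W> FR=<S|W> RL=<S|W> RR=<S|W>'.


after cmd 1 (t=19): FL=S FR=W RL=S RR=W
after cmd 2 (t=25): FL=S FR=S RL=S RR=S
after cmd 3 (t=34): FL=S FR=W RL=S RR=W
after cmd 4 (t=45): FL=W FR=S RL=W RR=S
after cmd 5 (t=50): FL=S FR=W RL=S RR=W

start t=8: FL=S FR=W RL=S RR=W
cmd 1: advance +11 → t=19, phase=(2,10,2,10) → FL=S FR=W RL=S RR=W
cmd 2: advance +6 → t=25, phase=(8,0,8,0) → FL=S FR=S RL=S RR=S
cmd 3: advance +9 → t=34, phase=(1,9,1,9) → FL=S FR=W RL=S RR=W
cmd 4: advance +11 → t=45, phase=(12,4,12,4) → FL=W FR=S RL=W RR=S
cmd 5: advance +5 → t=50, phase=(1,9,1,9) → FL=S FR=W RL=S RR=W


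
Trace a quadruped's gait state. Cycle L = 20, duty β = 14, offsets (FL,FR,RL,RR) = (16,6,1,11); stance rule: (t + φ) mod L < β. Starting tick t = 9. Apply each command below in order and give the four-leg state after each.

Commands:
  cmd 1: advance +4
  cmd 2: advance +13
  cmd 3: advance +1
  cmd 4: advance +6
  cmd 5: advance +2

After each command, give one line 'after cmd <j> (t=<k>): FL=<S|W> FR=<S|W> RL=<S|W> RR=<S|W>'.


start t=9: FL=S FR=W RL=S RR=S
cmd 1: advance +4 → t=13, phase=(9,19,14,4) → FL=S FR=W RL=W RR=S
cmd 2: advance +13 → t=26, phase=(2,12,7,17) → FL=S FR=S RL=S RR=W
cmd 3: advance +1 → t=27, phase=(3,13,8,18) → FL=S FR=S RL=S RR=W
cmd 4: advance +6 → t=33, phase=(9,19,14,4) → FL=S FR=W RL=W RR=S
cmd 5: advance +2 → t=35, phase=(11,1,16,6) → FL=S FR=S RL=W RR=S

after cmd 1 (t=13): FL=S FR=W RL=W RR=S
after cmd 2 (t=26): FL=S FR=S RL=S RR=W
after cmd 3 (t=27): FL=S FR=S RL=S RR=W
after cmd 4 (t=33): FL=S FR=W RL=W RR=S
after cmd 5 (t=35): FL=S FR=S RL=W RR=S


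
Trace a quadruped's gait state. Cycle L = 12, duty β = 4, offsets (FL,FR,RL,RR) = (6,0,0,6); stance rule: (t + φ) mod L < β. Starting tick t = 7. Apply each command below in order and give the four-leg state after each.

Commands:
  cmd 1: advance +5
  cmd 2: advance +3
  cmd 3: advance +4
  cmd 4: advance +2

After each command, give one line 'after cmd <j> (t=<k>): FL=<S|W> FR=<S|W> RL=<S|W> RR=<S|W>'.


start t=7: FL=S FR=W RL=W RR=S
cmd 1: advance +5 → t=12, phase=(6,0,0,6) → FL=W FR=S RL=S RR=W
cmd 2: advance +3 → t=15, phase=(9,3,3,9) → FL=W FR=S RL=S RR=W
cmd 3: advance +4 → t=19, phase=(1,7,7,1) → FL=S FR=W RL=W RR=S
cmd 4: advance +2 → t=21, phase=(3,9,9,3) → FL=S FR=W RL=W RR=S

after cmd 1 (t=12): FL=W FR=S RL=S RR=W
after cmd 2 (t=15): FL=W FR=S RL=S RR=W
after cmd 3 (t=19): FL=S FR=W RL=W RR=S
after cmd 4 (t=21): FL=S FR=W RL=W RR=S


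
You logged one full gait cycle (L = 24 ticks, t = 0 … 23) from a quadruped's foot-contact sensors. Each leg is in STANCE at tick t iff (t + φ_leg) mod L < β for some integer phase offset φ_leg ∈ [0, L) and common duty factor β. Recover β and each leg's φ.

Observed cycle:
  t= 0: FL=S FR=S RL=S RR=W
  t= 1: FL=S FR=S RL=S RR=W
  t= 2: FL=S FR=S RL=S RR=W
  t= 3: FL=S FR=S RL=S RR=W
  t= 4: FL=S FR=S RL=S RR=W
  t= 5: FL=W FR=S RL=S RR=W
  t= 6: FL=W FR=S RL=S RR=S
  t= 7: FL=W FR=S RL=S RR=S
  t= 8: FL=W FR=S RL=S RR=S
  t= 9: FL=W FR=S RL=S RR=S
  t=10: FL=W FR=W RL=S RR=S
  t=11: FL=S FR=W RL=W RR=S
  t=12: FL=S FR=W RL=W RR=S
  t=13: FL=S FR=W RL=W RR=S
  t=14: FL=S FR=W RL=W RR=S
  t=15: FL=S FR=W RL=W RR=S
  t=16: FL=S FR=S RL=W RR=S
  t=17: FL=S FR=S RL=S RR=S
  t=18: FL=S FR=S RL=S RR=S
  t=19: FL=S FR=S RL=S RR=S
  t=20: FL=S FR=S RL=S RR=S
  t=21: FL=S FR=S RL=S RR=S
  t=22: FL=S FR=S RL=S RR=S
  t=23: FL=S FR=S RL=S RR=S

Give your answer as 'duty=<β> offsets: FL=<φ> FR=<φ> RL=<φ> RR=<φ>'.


duty=18 offsets: FL=13 FR=8 RL=7 RR=18

duty β = stance ticks per leg = 18
FL: stance ticks = 18; W→S at t=11 → φ=13
FR: stance ticks = 18; W→S at t=16 → φ=8
RL: stance ticks = 18; W→S at t=17 → φ=7
RR: stance ticks = 18; W→S at t=6 → φ=18


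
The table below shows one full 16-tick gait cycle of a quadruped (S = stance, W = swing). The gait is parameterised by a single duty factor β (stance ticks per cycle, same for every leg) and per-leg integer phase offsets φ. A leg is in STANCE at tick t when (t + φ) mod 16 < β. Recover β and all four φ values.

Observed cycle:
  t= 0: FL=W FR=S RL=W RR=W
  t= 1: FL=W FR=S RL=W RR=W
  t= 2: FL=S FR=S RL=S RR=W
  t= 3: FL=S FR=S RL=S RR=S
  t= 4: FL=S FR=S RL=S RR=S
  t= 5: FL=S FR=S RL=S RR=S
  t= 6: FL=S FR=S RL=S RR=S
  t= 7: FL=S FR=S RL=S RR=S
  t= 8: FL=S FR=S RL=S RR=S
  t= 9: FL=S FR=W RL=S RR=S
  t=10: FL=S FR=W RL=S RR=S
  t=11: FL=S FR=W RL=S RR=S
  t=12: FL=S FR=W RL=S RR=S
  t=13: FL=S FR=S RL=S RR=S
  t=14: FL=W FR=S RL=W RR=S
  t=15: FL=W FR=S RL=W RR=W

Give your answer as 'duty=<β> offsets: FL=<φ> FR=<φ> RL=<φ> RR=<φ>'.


duty β = stance ticks per leg = 12
FL: stance ticks = 12; W→S at t=2 → φ=14
FR: stance ticks = 12; W→S at t=13 → φ=3
RL: stance ticks = 12; W→S at t=2 → φ=14
RR: stance ticks = 12; W→S at t=3 → φ=13

duty=12 offsets: FL=14 FR=3 RL=14 RR=13


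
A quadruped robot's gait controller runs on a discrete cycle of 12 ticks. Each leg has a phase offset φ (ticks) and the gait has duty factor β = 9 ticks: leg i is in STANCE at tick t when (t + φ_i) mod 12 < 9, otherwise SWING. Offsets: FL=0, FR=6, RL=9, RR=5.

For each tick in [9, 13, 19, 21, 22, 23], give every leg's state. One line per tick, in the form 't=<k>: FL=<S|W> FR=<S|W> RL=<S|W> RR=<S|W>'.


t=9: FL=W FR=S RL=S RR=S
t=13: FL=S FR=S RL=W RR=S
t=19: FL=S FR=S RL=S RR=S
t=21: FL=W FR=S RL=S RR=S
t=22: FL=W FR=S RL=S RR=S
t=23: FL=W FR=S RL=S RR=S

t=9: phase=(9,3,6,2) vs β=9 → FL=W FR=S RL=S RR=S
t=13: phase=(1,7,10,6) vs β=9 → FL=S FR=S RL=W RR=S
t=19: phase=(7,1,4,0) vs β=9 → FL=S FR=S RL=S RR=S
t=21: phase=(9,3,6,2) vs β=9 → FL=W FR=S RL=S RR=S
t=22: phase=(10,4,7,3) vs β=9 → FL=W FR=S RL=S RR=S
t=23: phase=(11,5,8,4) vs β=9 → FL=W FR=S RL=S RR=S


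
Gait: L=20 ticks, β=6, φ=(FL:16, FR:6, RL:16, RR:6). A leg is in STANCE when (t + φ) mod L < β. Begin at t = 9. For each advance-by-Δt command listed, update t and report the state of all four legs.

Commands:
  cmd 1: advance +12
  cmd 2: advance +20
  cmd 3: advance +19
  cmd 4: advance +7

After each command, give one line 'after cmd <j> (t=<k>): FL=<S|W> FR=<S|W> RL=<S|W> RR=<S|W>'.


after cmd 1 (t=21): FL=W FR=W RL=W RR=W
after cmd 2 (t=41): FL=W FR=W RL=W RR=W
after cmd 3 (t=60): FL=W FR=W RL=W RR=W
after cmd 4 (t=67): FL=S FR=W RL=S RR=W

start t=9: FL=S FR=W RL=S RR=W
cmd 1: advance +12 → t=21, phase=(17,7,17,7) → FL=W FR=W RL=W RR=W
cmd 2: advance +20 → t=41, phase=(17,7,17,7) → FL=W FR=W RL=W RR=W
cmd 3: advance +19 → t=60, phase=(16,6,16,6) → FL=W FR=W RL=W RR=W
cmd 4: advance +7 → t=67, phase=(3,13,3,13) → FL=S FR=W RL=S RR=W


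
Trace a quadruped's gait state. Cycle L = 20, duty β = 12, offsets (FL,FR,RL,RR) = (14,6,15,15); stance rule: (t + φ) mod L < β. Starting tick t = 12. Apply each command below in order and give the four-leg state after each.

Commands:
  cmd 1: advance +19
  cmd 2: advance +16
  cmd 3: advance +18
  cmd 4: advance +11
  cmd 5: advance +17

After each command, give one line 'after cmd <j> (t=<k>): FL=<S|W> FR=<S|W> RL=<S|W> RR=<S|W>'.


start t=12: FL=S FR=W RL=S RR=S
cmd 1: advance +19 → t=31, phase=(5,17,6,6) → FL=S FR=W RL=S RR=S
cmd 2: advance +16 → t=47, phase=(1,13,2,2) → FL=S FR=W RL=S RR=S
cmd 3: advance +18 → t=65, phase=(19,11,0,0) → FL=W FR=S RL=S RR=S
cmd 4: advance +11 → t=76, phase=(10,2,11,11) → FL=S FR=S RL=S RR=S
cmd 5: advance +17 → t=93, phase=(7,19,8,8) → FL=S FR=W RL=S RR=S

after cmd 1 (t=31): FL=S FR=W RL=S RR=S
after cmd 2 (t=47): FL=S FR=W RL=S RR=S
after cmd 3 (t=65): FL=W FR=S RL=S RR=S
after cmd 4 (t=76): FL=S FR=S RL=S RR=S
after cmd 5 (t=93): FL=S FR=W RL=S RR=S


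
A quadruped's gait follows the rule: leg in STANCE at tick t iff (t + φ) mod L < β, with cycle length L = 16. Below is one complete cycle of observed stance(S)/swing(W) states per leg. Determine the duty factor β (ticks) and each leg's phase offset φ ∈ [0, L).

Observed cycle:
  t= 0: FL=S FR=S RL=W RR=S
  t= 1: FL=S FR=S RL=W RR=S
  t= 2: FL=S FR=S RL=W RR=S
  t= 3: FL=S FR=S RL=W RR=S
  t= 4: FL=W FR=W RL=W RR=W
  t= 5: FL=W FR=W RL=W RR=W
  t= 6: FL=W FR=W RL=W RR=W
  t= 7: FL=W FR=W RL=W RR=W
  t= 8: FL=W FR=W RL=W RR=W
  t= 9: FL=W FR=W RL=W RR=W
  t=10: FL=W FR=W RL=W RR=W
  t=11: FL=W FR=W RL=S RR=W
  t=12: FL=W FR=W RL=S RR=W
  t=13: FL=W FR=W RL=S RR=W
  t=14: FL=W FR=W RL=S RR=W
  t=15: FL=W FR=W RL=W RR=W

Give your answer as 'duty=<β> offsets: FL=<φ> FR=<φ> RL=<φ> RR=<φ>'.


duty β = stance ticks per leg = 4
FL: stance ticks = 4; W→S at t=0 → φ=0
FR: stance ticks = 4; W→S at t=0 → φ=0
RL: stance ticks = 4; W→S at t=11 → φ=5
RR: stance ticks = 4; W→S at t=0 → φ=0

duty=4 offsets: FL=0 FR=0 RL=5 RR=0


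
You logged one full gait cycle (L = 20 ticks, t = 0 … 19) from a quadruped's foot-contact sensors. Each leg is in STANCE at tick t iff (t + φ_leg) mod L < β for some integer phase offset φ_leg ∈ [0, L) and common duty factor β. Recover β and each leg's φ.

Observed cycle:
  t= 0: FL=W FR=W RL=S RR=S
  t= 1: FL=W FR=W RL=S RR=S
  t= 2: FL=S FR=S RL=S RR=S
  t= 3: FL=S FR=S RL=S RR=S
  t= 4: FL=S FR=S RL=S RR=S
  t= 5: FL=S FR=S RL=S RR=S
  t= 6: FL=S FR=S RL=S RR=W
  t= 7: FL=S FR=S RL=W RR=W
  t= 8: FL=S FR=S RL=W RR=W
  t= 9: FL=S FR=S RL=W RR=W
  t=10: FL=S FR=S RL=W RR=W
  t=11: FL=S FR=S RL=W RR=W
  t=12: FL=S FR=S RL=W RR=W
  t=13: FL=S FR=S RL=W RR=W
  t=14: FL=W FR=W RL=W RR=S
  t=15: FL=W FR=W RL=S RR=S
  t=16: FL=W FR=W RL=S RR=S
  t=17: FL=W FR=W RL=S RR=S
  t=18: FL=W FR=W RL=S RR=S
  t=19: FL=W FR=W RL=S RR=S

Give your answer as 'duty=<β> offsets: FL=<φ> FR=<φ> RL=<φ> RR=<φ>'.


duty β = stance ticks per leg = 12
FL: stance ticks = 12; W→S at t=2 → φ=18
FR: stance ticks = 12; W→S at t=2 → φ=18
RL: stance ticks = 12; W→S at t=15 → φ=5
RR: stance ticks = 12; W→S at t=14 → φ=6

duty=12 offsets: FL=18 FR=18 RL=5 RR=6


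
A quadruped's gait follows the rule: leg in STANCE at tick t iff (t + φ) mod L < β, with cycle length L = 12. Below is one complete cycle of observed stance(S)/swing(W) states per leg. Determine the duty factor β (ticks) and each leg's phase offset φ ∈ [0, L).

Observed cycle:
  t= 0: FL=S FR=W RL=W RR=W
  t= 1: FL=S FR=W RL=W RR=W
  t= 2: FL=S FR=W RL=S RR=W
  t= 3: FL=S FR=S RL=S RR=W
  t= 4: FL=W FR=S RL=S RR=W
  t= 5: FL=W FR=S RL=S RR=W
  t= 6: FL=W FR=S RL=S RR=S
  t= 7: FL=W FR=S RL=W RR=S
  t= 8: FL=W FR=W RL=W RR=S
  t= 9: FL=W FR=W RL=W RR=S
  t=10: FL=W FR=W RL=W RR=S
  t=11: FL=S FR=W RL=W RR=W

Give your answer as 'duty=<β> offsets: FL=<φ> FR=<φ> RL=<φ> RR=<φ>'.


duty β = stance ticks per leg = 5
FL: stance ticks = 5; W→S at t=11 → φ=1
FR: stance ticks = 5; W→S at t=3 → φ=9
RL: stance ticks = 5; W→S at t=2 → φ=10
RR: stance ticks = 5; W→S at t=6 → φ=6

duty=5 offsets: FL=1 FR=9 RL=10 RR=6


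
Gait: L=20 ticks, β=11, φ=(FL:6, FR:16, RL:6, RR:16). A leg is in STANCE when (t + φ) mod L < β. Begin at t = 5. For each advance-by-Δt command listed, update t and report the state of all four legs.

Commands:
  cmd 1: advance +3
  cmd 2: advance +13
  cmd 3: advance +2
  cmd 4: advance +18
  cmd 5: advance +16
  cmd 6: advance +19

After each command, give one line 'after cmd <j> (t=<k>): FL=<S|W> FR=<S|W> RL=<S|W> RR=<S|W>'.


start t=5: FL=W FR=S RL=W RR=S
cmd 1: advance +3 → t=8, phase=(14,4,14,4) → FL=W FR=S RL=W RR=S
cmd 2: advance +13 → t=21, phase=(7,17,7,17) → FL=S FR=W RL=S RR=W
cmd 3: advance +2 → t=23, phase=(9,19,9,19) → FL=S FR=W RL=S RR=W
cmd 4: advance +18 → t=41, phase=(7,17,7,17) → FL=S FR=W RL=S RR=W
cmd 5: advance +16 → t=57, phase=(3,13,3,13) → FL=S FR=W RL=S RR=W
cmd 6: advance +19 → t=76, phase=(2,12,2,12) → FL=S FR=W RL=S RR=W

after cmd 1 (t=8): FL=W FR=S RL=W RR=S
after cmd 2 (t=21): FL=S FR=W RL=S RR=W
after cmd 3 (t=23): FL=S FR=W RL=S RR=W
after cmd 4 (t=41): FL=S FR=W RL=S RR=W
after cmd 5 (t=57): FL=S FR=W RL=S RR=W
after cmd 6 (t=76): FL=S FR=W RL=S RR=W


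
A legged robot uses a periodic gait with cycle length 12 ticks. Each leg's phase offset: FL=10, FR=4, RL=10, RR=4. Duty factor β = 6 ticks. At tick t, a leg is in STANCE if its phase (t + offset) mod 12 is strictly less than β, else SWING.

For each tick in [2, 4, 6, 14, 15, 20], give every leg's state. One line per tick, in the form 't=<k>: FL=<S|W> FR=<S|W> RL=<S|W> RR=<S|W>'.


t=2: phase=(0,6,0,6) vs β=6 → FL=S FR=W RL=S RR=W
t=4: phase=(2,8,2,8) vs β=6 → FL=S FR=W RL=S RR=W
t=6: phase=(4,10,4,10) vs β=6 → FL=S FR=W RL=S RR=W
t=14: phase=(0,6,0,6) vs β=6 → FL=S FR=W RL=S RR=W
t=15: phase=(1,7,1,7) vs β=6 → FL=S FR=W RL=S RR=W
t=20: phase=(6,0,6,0) vs β=6 → FL=W FR=S RL=W RR=S

t=2: FL=S FR=W RL=S RR=W
t=4: FL=S FR=W RL=S RR=W
t=6: FL=S FR=W RL=S RR=W
t=14: FL=S FR=W RL=S RR=W
t=15: FL=S FR=W RL=S RR=W
t=20: FL=W FR=S RL=W RR=S


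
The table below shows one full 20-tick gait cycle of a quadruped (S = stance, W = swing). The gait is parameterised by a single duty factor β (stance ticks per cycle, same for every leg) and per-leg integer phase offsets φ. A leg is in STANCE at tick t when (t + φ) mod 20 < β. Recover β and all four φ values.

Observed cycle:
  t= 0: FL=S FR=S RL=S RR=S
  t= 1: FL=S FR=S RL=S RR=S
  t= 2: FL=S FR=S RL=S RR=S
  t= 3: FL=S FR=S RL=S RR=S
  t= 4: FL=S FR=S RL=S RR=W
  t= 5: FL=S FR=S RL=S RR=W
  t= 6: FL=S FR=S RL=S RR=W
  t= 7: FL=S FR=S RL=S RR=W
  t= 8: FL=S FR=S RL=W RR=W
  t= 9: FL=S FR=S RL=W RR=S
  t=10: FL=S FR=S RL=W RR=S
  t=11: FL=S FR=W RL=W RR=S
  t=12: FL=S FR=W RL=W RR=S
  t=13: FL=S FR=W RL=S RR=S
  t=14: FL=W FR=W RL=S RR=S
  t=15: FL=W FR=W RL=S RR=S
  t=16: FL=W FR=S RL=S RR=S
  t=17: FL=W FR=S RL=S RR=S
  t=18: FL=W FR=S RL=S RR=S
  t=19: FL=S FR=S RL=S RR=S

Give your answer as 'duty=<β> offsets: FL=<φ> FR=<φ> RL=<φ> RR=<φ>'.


duty=15 offsets: FL=1 FR=4 RL=7 RR=11

duty β = stance ticks per leg = 15
FL: stance ticks = 15; W→S at t=19 → φ=1
FR: stance ticks = 15; W→S at t=16 → φ=4
RL: stance ticks = 15; W→S at t=13 → φ=7
RR: stance ticks = 15; W→S at t=9 → φ=11


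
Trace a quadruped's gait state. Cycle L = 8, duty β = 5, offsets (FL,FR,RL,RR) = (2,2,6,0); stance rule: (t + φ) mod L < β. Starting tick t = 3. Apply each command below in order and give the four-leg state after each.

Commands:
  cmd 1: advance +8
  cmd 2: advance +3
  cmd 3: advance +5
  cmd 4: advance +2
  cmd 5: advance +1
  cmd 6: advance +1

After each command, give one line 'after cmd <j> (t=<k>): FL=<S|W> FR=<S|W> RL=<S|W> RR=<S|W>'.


after cmd 1 (t=11): FL=W FR=W RL=S RR=S
after cmd 2 (t=14): FL=S FR=S RL=S RR=W
after cmd 3 (t=19): FL=W FR=W RL=S RR=S
after cmd 4 (t=21): FL=W FR=W RL=S RR=W
after cmd 5 (t=22): FL=S FR=S RL=S RR=W
after cmd 6 (t=23): FL=S FR=S RL=W RR=W

start t=3: FL=W FR=W RL=S RR=S
cmd 1: advance +8 → t=11, phase=(5,5,1,3) → FL=W FR=W RL=S RR=S
cmd 2: advance +3 → t=14, phase=(0,0,4,6) → FL=S FR=S RL=S RR=W
cmd 3: advance +5 → t=19, phase=(5,5,1,3) → FL=W FR=W RL=S RR=S
cmd 4: advance +2 → t=21, phase=(7,7,3,5) → FL=W FR=W RL=S RR=W
cmd 5: advance +1 → t=22, phase=(0,0,4,6) → FL=S FR=S RL=S RR=W
cmd 6: advance +1 → t=23, phase=(1,1,5,7) → FL=S FR=S RL=W RR=W


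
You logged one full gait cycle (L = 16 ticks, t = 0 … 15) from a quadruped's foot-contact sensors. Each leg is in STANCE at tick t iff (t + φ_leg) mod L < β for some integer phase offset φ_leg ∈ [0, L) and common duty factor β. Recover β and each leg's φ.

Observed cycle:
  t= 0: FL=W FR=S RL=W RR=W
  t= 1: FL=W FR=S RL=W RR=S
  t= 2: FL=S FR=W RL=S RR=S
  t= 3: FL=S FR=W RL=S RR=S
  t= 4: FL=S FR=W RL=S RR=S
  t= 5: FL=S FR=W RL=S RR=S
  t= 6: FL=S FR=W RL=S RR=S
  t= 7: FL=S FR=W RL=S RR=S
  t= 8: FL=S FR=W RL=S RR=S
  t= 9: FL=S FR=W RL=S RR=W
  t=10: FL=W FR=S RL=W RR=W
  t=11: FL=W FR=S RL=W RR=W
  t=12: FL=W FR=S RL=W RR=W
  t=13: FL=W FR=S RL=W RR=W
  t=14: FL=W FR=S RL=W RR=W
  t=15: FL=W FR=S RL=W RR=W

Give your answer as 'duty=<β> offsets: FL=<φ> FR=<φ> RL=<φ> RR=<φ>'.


duty=8 offsets: FL=14 FR=6 RL=14 RR=15

duty β = stance ticks per leg = 8
FL: stance ticks = 8; W→S at t=2 → φ=14
FR: stance ticks = 8; W→S at t=10 → φ=6
RL: stance ticks = 8; W→S at t=2 → φ=14
RR: stance ticks = 8; W→S at t=1 → φ=15


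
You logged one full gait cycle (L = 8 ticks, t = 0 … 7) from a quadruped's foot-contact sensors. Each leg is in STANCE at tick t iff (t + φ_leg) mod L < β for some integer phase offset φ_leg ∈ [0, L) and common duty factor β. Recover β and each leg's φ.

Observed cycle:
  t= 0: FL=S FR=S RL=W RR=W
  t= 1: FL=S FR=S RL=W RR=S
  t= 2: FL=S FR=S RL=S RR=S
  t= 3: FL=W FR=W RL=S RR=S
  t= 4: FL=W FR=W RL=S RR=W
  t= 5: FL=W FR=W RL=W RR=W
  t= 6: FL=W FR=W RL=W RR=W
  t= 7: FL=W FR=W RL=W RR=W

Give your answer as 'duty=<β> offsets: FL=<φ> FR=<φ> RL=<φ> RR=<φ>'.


duty=3 offsets: FL=0 FR=0 RL=6 RR=7

duty β = stance ticks per leg = 3
FL: stance ticks = 3; W→S at t=0 → φ=0
FR: stance ticks = 3; W→S at t=0 → φ=0
RL: stance ticks = 3; W→S at t=2 → φ=6
RR: stance ticks = 3; W→S at t=1 → φ=7


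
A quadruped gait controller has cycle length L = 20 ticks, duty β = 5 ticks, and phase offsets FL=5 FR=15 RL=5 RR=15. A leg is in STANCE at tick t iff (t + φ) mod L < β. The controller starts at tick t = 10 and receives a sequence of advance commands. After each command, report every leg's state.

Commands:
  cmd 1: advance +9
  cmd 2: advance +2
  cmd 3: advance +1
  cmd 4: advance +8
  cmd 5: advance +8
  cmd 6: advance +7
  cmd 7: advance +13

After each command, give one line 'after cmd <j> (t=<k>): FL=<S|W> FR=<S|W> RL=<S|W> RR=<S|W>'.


start t=10: FL=W FR=W RL=W RR=W
cmd 1: advance +9 → t=19, phase=(4,14,4,14) → FL=S FR=W RL=S RR=W
cmd 2: advance +2 → t=21, phase=(6,16,6,16) → FL=W FR=W RL=W RR=W
cmd 3: advance +1 → t=22, phase=(7,17,7,17) → FL=W FR=W RL=W RR=W
cmd 4: advance +8 → t=30, phase=(15,5,15,5) → FL=W FR=W RL=W RR=W
cmd 5: advance +8 → t=38, phase=(3,13,3,13) → FL=S FR=W RL=S RR=W
cmd 6: advance +7 → t=45, phase=(10,0,10,0) → FL=W FR=S RL=W RR=S
cmd 7: advance +13 → t=58, phase=(3,13,3,13) → FL=S FR=W RL=S RR=W

after cmd 1 (t=19): FL=S FR=W RL=S RR=W
after cmd 2 (t=21): FL=W FR=W RL=W RR=W
after cmd 3 (t=22): FL=W FR=W RL=W RR=W
after cmd 4 (t=30): FL=W FR=W RL=W RR=W
after cmd 5 (t=38): FL=S FR=W RL=S RR=W
after cmd 6 (t=45): FL=W FR=S RL=W RR=S
after cmd 7 (t=58): FL=S FR=W RL=S RR=W


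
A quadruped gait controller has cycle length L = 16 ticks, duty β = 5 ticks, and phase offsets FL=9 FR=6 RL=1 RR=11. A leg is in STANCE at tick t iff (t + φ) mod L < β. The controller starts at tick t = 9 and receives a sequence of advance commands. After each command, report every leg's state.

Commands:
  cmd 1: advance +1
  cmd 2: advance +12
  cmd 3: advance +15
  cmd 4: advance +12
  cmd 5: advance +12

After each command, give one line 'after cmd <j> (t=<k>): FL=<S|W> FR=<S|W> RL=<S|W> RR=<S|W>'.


after cmd 1 (t=10): FL=S FR=S RL=W RR=W
after cmd 2 (t=22): FL=W FR=W RL=W RR=S
after cmd 3 (t=37): FL=W FR=W RL=W RR=S
after cmd 4 (t=49): FL=W FR=W RL=S RR=W
after cmd 5 (t=61): FL=W FR=S RL=W RR=W

start t=9: FL=S FR=W RL=W RR=S
cmd 1: advance +1 → t=10, phase=(3,0,11,5) → FL=S FR=S RL=W RR=W
cmd 2: advance +12 → t=22, phase=(15,12,7,1) → FL=W FR=W RL=W RR=S
cmd 3: advance +15 → t=37, phase=(14,11,6,0) → FL=W FR=W RL=W RR=S
cmd 4: advance +12 → t=49, phase=(10,7,2,12) → FL=W FR=W RL=S RR=W
cmd 5: advance +12 → t=61, phase=(6,3,14,8) → FL=W FR=S RL=W RR=W


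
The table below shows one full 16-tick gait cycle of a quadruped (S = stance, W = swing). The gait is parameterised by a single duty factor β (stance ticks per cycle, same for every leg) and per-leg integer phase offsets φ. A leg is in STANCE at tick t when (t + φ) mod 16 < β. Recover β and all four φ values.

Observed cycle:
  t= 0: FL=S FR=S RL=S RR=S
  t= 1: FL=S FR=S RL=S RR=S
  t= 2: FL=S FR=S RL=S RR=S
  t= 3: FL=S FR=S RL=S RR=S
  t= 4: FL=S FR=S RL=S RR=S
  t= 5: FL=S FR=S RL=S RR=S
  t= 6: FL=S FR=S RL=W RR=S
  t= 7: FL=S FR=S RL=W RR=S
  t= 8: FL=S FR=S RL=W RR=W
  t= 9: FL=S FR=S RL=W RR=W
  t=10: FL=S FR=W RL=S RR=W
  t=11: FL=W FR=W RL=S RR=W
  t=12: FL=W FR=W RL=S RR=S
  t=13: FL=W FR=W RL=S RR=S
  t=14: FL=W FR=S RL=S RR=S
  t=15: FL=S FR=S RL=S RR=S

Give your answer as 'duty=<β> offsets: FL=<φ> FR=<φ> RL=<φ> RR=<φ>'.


duty β = stance ticks per leg = 12
FL: stance ticks = 12; W→S at t=15 → φ=1
FR: stance ticks = 12; W→S at t=14 → φ=2
RL: stance ticks = 12; W→S at t=10 → φ=6
RR: stance ticks = 12; W→S at t=12 → φ=4

duty=12 offsets: FL=1 FR=2 RL=6 RR=4


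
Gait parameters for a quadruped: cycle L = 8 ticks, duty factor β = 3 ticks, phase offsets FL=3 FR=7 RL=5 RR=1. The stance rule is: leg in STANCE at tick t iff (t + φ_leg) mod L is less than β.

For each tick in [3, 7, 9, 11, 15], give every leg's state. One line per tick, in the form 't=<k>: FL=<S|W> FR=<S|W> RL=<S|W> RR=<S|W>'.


t=3: phase=(6,2,0,4) vs β=3 → FL=W FR=S RL=S RR=W
t=7: phase=(2,6,4,0) vs β=3 → FL=S FR=W RL=W RR=S
t=9: phase=(4,0,6,2) vs β=3 → FL=W FR=S RL=W RR=S
t=11: phase=(6,2,0,4) vs β=3 → FL=W FR=S RL=S RR=W
t=15: phase=(2,6,4,0) vs β=3 → FL=S FR=W RL=W RR=S

t=3: FL=W FR=S RL=S RR=W
t=7: FL=S FR=W RL=W RR=S
t=9: FL=W FR=S RL=W RR=S
t=11: FL=W FR=S RL=S RR=W
t=15: FL=S FR=W RL=W RR=S
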